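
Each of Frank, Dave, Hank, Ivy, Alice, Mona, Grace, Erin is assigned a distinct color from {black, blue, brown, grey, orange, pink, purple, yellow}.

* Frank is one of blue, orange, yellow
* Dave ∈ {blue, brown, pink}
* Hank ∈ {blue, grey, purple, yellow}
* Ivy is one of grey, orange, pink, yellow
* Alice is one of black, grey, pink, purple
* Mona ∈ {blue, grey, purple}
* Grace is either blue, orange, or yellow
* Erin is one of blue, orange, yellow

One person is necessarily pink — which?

The 8 variables together cover exactly {black, blue, brown, grey, orange, pink, purple, yellow} — 8 values for 8 variables — and black appears only in Alice's list, so Alice = black.
The 7 still-open variables draw from only 7 values {blue, brown, grey, orange, pink, purple, yellow}, so each is used; only Dave can be brown, hence Dave = brown.
Among the 6 still-open variables, pink fits only Ivy (and all 6 values in {blue, grey, orange, pink, purple, yellow} must be used), so Ivy = pink.

Ivy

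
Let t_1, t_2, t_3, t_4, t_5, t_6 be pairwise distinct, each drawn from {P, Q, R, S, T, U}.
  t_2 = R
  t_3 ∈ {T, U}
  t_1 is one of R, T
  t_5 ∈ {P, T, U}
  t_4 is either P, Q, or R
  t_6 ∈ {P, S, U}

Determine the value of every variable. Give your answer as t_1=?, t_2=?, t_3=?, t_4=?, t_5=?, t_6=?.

t_1=T, t_2=R, t_3=U, t_4=Q, t_5=P, t_6=S

t_2 has just one choice, so t_2 = R. So t_1, t_4 can't be R.
That leaves t_1 = T. Strike T from t_3, t_5.
t_3's domain is down to {U}, so t_3 = U. Eliminate U elsewhere: t_5, t_6.
t_5's domain is down to {P}, so t_5 = P. So t_4, t_6 can't be P.
t_6 has just one choice, so t_6 = S.
t_4 must be Q (only option left).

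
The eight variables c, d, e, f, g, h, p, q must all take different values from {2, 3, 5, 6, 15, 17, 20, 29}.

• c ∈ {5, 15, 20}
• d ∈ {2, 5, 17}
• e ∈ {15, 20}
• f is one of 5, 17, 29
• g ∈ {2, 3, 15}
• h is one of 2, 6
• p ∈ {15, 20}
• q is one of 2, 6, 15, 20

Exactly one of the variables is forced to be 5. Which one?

c

The 8 variables draw from only 8 values {2, 3, 5, 6, 15, 17, 20, 29}, so each is used; only g can be 3, hence g = 3.
The 7 still-open variables draw from only 7 values {2, 5, 6, 15, 17, 20, 29}, so each is used; only f can be 29, hence f = 29.
The 6 still-open variables together cover exactly {2, 5, 6, 15, 17, 20} — 6 values for 6 variables — and 17 appears only in d's list, so d = 17.
The 5 still-open variables draw from only 5 values {2, 5, 6, 15, 20}, so each is used; only c can be 5, hence c = 5.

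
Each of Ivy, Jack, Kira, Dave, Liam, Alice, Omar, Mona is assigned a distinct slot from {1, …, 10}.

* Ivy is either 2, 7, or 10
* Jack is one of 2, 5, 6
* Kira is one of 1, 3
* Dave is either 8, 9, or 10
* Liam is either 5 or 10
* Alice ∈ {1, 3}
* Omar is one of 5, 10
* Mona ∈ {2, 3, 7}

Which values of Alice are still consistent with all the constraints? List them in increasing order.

1, 3

The 2 variables Kira and Alice are confined to {1, 3}, which locks those values in; drop them from Mona.
Liam and Omar share exactly the 2 values {5, 10}; by pigeonhole those values go to them, so strike 5, 10 from Ivy, Jack, Dave.
The 2 variables Ivy and Mona are confined to {2, 7}, which locks those values in; drop them from Jack.
Jack has just one choice, so Jack = 6.
No further eliminations apply; Alice can still be any of 1, 3.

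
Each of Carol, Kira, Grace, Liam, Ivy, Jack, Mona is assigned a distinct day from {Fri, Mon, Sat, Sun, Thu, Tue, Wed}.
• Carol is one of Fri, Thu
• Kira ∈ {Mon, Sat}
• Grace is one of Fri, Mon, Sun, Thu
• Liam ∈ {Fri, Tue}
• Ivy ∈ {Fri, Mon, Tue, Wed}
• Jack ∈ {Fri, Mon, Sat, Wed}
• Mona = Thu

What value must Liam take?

Mona has just one choice, so Mona = Thu. Strike Thu from Carol, Grace.
Carol must be Fri (only option left). Eliminate Fri elsewhere: Grace, Liam, Ivy, Jack.
So Liam = Tue.

Tue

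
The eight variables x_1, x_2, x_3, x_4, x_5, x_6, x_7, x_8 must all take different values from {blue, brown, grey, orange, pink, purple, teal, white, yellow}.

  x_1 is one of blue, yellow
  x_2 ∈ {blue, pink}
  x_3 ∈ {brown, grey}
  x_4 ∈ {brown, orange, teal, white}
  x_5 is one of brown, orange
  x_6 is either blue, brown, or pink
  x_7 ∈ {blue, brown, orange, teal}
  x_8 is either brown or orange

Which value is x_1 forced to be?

The 8 variables draw from only 8 values {blue, brown, grey, orange, pink, teal, white, yellow}, so each is used; only x_3 can be grey, hence x_3 = grey.
The 7 still-open variables together cover exactly {blue, brown, orange, pink, teal, white, yellow} — 7 values for 7 variables — and white appears only in x_4's list, so x_4 = white.
Among the 6 still-open variables, teal fits only x_7 (and all 6 values in {blue, brown, orange, pink, teal, yellow} must be used), so x_7 = teal.
The 5 still-open variables draw from only 5 values {blue, brown, orange, pink, yellow}, so each is used; only x_1 can be yellow, hence x_1 = yellow.

yellow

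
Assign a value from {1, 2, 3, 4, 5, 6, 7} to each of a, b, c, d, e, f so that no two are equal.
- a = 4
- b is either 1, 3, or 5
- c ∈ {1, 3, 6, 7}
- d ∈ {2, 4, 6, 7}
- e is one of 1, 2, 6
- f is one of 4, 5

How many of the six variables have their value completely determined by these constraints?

a's domain is down to {4}, so a = 4. Remove 4 from d, f.
f has just one choice, so f = 5. Remove 5 from b.
Determined: a=4, f=5. The other variables each still have more than one consistent value. That makes 2.

2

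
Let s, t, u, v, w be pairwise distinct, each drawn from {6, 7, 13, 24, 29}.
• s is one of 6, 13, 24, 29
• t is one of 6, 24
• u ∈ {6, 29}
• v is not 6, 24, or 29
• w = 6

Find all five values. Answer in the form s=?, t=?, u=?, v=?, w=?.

w's domain is down to {6}, so w = 6. Eliminate 6 elsewhere: s, t, u.
t must be 24 (only option left). So s can't be 24.
u has just one choice, so u = 29. Remove 29 from s.
s must be 13 (only option left). Strike 13 from v.
That leaves v = 7.

s=13, t=24, u=29, v=7, w=6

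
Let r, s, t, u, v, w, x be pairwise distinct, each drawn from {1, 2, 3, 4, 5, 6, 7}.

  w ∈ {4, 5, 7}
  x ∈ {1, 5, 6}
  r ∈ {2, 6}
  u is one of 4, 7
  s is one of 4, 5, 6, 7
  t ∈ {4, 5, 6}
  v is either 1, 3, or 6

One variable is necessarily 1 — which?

The 7 variables draw from only 7 values {1, 2, 3, 4, 5, 6, 7}, so each is used; only r can be 2, hence r = 2.
The 6 still-open variables together cover exactly {1, 3, 4, 5, 6, 7} — 6 values for 6 variables — and 3 appears only in v's list, so v = 3.
The 5 still-open variables together cover exactly {1, 4, 5, 6, 7} — 5 values for 5 variables — and 1 appears only in x's list, so x = 1.

x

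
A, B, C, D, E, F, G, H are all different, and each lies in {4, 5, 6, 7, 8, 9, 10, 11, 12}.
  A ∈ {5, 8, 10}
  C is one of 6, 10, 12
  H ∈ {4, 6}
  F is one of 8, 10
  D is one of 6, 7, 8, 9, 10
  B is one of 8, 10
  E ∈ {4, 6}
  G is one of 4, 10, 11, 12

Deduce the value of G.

11

B and F share exactly the 2 values {8, 10}; by pigeonhole those values go to them, so strike 8, 10 from A, C, D, G.
That leaves A = 5.
The 2 variables E and H are confined to {4, 6}, which locks those values in; drop them from C, D, G.
C must be 12 (only option left). Remove 12 from G.
So G = 11.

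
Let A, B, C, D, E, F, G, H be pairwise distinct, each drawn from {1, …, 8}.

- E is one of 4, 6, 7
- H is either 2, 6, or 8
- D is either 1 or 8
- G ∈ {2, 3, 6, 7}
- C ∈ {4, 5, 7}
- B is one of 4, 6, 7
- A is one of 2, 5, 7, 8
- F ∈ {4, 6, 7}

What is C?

The 8 variables draw from only 8 values {1, 2, 3, 4, 5, 6, 7, 8}, so each is used; only D can be 1, hence D = 1.
The 7 still-open variables draw from only 7 values {2, 3, 4, 5, 6, 7, 8}, so each is used; only G can be 3, hence G = 3.
B, E, F between them cover only {4, 6, 7} — a naked triple. Remove those values from A, C, H.
So C = 5.

5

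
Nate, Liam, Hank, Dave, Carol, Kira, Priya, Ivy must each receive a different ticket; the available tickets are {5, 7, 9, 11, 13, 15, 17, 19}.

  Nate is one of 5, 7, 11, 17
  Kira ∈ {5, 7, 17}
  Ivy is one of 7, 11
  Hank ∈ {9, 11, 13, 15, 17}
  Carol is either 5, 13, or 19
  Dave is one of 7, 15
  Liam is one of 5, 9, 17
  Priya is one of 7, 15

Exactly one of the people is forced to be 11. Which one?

Ivy

The 8 variables together cover exactly {5, 7, 9, 11, 13, 15, 17, 19} — 8 values for 8 variables — and 19 appears only in Carol's list, so Carol = 19.
The 7 still-open variables together cover exactly {5, 7, 9, 11, 13, 15, 17} — 7 values for 7 variables — and 13 appears only in Hank's list, so Hank = 13.
The 6 still-open variables together cover exactly {5, 7, 9, 11, 15, 17} — 6 values for 6 variables — and 9 appears only in Liam's list, so Liam = 9.
The 2 variables Dave and Priya are confined to {7, 15}, which locks those values in; drop them from Nate, Kira, Ivy.
So 11 goes to Ivy.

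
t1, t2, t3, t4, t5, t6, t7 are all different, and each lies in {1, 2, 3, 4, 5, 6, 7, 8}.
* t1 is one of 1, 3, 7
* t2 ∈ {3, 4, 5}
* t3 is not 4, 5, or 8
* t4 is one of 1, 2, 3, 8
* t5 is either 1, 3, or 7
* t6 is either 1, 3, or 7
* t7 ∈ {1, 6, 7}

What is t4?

8

t1, t5, t6 share exactly the 3 values {1, 3, 7}; by pigeonhole those values go to them, so strike 1, 3, 7 from t2, t3, t4, t7.
t7 must be 6 (only option left). So t3 can't be 6.
That leaves t3 = 2. Strike 2 from t4.
So t4 = 8.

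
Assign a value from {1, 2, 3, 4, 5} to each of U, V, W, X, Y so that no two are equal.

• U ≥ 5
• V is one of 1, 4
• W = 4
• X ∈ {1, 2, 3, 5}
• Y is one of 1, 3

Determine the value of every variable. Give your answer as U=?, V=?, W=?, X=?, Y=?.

U=5, V=1, W=4, X=2, Y=3

U has just one choice, so U = 5. So X can't be 5.
W's domain is down to {4}, so W = 4. Eliminate 4 elsewhere: V.
V has just one choice, so V = 1. Eliminate 1 elsewhere: X, Y.
Y's domain is down to {3}, so Y = 3. Eliminate 3 elsewhere: X.
X's domain is down to {2}, so X = 2.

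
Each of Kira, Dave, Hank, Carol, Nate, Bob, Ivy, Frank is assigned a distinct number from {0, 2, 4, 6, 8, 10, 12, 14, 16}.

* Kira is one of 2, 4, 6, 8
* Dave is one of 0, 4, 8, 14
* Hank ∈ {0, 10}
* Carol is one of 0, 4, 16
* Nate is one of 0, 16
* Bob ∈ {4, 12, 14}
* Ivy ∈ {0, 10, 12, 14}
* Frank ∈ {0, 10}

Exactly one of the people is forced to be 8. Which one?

Dave

Hank and Frank share exactly the 2 values {0, 10}; by pigeonhole those values go to them, so strike 0, 10 from Dave, Carol, Nate, Ivy.
Nate's domain is down to {16}, so Nate = 16. Strike 16 from Carol.
Carol has just one choice, so Carol = 4. Eliminate 4 elsewhere: Kira, Dave, Bob.
Bob and Ivy share exactly the 2 values {12, 14}; by pigeonhole those values go to them, so strike 12, 14 from Dave.
So 8 goes to Dave.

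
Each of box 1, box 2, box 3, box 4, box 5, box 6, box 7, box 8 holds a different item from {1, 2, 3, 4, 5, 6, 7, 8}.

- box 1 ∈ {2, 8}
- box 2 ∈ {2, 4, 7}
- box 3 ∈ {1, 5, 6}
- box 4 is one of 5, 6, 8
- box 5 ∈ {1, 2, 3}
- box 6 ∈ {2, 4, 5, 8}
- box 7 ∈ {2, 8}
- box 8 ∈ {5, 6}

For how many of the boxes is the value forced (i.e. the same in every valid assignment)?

4

Among the 8 variables, 3 fits only box 5 (and all 8 values in {1, 2, 3, 4, 5, 6, 7, 8} must be used), so box 5 = 3.
The 7 still-open variables draw from only 7 values {1, 2, 4, 5, 6, 7, 8}, so each is used; only box 3 can be 1, hence box 3 = 1.
The 6 still-open variables together cover exactly {2, 4, 5, 6, 7, 8} — 6 values for 6 variables — and 7 appears only in box 2's list, so box 2 = 7.
The 5 still-open variables draw from only 5 values {2, 4, 5, 6, 8}, so each is used; only box 6 can be 4, hence box 6 = 4.
The 2 variables box 1 and box 7 are confined to {2, 8}, which locks those values in; drop them from box 4.
Determined: box 2=7, box 3=1, box 5=3, box 6=4. The other boxes each still have more than one consistent value. That makes 4.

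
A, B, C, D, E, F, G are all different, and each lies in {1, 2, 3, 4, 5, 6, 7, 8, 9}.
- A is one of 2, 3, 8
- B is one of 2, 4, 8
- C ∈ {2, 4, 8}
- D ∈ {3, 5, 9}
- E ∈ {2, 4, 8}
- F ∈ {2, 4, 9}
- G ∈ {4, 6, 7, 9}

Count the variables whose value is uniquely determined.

B, C, E between them cover only {2, 4, 8} — a naked triple. Remove those values from A, F, G.
A must be 3 (only option left). Eliminate 3 elsewhere: D.
F must be 9 (only option left). So D, G can't be 9.
That leaves D = 5.
Determined: A=3, D=5, F=9. The other variables each still have more than one consistent value. That makes 3.

3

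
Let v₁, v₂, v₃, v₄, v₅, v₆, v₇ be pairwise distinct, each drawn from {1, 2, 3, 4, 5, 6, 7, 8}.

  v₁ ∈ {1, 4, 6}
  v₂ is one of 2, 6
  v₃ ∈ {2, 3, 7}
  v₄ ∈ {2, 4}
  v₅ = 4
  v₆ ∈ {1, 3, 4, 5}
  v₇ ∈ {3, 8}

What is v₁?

v₅'s domain is down to {4}, so v₅ = 4. So v₁, v₄, v₆ can't be 4.
v₄ must be 2 (only option left). So v₂, v₃ can't be 2.
v₂ has just one choice, so v₂ = 6. Strike 6 from v₁.
So v₁ = 1.

1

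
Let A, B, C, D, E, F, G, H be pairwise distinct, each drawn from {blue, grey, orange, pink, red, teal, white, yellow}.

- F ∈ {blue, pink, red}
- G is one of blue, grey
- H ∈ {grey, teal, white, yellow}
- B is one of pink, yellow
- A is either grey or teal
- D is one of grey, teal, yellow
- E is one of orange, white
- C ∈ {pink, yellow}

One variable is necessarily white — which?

The 8 variables together cover exactly {blue, grey, orange, pink, red, teal, white, yellow} — 8 values for 8 variables — and orange appears only in E's list, so E = orange.
Among the 7 still-open variables, red fits only F (and all 7 values in {blue, grey, pink, red, teal, white, yellow} must be used), so F = red.
The 6 still-open variables together cover exactly {blue, grey, pink, teal, white, yellow} — 6 values for 6 variables — and blue appears only in G's list, so G = blue.
Among the 5 still-open variables, white fits only H (and all 5 values in {grey, pink, teal, white, yellow} must be used), so H = white.

H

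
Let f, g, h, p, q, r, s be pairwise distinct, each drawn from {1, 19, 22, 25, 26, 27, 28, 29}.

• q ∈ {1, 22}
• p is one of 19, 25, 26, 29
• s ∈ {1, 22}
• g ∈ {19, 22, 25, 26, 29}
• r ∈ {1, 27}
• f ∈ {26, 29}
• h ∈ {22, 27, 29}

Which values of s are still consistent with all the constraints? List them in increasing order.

1, 22

q and s between them cover only {1, 22} — a naked pair. Remove those values from g, h, r.
r must be 27 (only option left). Eliminate 27 elsewhere: h.
h must be 29 (only option left). So f, g, p can't be 29.
f's domain is down to {26}, so f = 26. Strike 26 from g, p.
No further eliminations apply; s can still be any of 1, 22.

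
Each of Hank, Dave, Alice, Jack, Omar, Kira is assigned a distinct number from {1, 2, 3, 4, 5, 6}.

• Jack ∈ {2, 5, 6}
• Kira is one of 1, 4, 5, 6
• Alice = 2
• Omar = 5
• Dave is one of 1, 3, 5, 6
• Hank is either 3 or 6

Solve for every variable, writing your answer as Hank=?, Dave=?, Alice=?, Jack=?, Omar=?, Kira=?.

Alice's domain is down to {2}, so Alice = 2. Strike 2 from Jack.
Omar has just one choice, so Omar = 5. Remove 5 from Dave, Jack, Kira.
Jack must be 6 (only option left). So Hank, Dave, Kira can't be 6.
Hank's domain is down to {3}, so Hank = 3. Eliminate 3 elsewhere: Dave.
Dave has just one choice, so Dave = 1. So Kira can't be 1.
Kira has just one choice, so Kira = 4.

Hank=3, Dave=1, Alice=2, Jack=6, Omar=5, Kira=4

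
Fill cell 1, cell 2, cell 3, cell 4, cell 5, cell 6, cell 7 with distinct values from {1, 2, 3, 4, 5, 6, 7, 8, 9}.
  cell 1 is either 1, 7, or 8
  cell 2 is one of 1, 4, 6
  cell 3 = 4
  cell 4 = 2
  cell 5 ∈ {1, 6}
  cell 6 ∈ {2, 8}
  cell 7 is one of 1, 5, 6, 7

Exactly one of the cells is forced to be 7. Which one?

cell 1

cell 3 must be 4 (only option left). So cell 2 can't be 4.
cell 4 must be 2 (only option left). So cell 6 can't be 2.
That leaves cell 6 = 8. So cell 1 can't be 8.
The 4 still-open variables draw from only 4 values {1, 5, 6, 7}, so each is used; only cell 7 can be 5, hence cell 7 = 5.
The 3 still-open variables draw from only 3 values {1, 6, 7}, so each is used; only cell 1 can be 7, hence cell 1 = 7.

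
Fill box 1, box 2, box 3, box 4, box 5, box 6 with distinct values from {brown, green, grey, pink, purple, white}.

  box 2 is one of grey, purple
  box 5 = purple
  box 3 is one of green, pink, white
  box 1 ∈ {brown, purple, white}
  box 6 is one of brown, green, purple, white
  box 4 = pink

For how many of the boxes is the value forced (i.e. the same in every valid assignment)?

3

box 4 has just one choice, so box 4 = pink. Remove pink from box 3.
That leaves box 5 = purple. Eliminate purple elsewhere: box 1, box 2, box 6.
box 2's domain is down to {grey}, so box 2 = grey.
Determined: box 2=grey, box 4=pink, box 5=purple. The other boxes each still have more than one consistent value. That makes 3.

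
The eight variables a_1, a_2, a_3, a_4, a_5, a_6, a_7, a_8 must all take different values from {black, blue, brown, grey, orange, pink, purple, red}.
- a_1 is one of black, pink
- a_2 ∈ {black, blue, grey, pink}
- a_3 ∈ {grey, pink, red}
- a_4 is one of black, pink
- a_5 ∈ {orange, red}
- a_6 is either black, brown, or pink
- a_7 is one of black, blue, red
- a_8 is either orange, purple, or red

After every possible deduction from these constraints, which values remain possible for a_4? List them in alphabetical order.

The 8 variables together cover exactly {black, blue, brown, grey, orange, pink, purple, red} — 8 values for 8 variables — and brown appears only in a_6's list, so a_6 = brown.
The 7 still-open variables together cover exactly {black, blue, grey, orange, pink, purple, red} — 7 values for 7 variables — and purple appears only in a_8's list, so a_8 = purple.
The 6 still-open variables draw from only 6 values {black, blue, grey, orange, pink, red}, so each is used; only a_5 can be orange, hence a_5 = orange.
The 2 variables a_1 and a_4 are confined to {black, pink}, which locks those values in; drop them from a_2, a_3, a_7.
No further eliminations apply; a_4 can still be any of black, pink.

black, pink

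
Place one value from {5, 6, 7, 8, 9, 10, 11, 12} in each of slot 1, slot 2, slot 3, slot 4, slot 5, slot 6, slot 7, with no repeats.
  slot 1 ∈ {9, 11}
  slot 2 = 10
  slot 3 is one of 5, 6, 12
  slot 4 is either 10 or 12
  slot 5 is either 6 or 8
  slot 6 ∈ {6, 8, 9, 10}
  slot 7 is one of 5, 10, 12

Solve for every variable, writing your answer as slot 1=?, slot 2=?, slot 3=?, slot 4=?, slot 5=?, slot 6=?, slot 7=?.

slot 1=11, slot 2=10, slot 3=6, slot 4=12, slot 5=8, slot 6=9, slot 7=5

slot 2 has just one choice, so slot 2 = 10. So slot 4, slot 6, slot 7 can't be 10.
slot 4's domain is down to {12}, so slot 4 = 12. Eliminate 12 elsewhere: slot 3, slot 7.
That leaves slot 7 = 5. Strike 5 from slot 3.
slot 3 has just one choice, so slot 3 = 6. Strike 6 from slot 5, slot 6.
slot 5's domain is down to {8}, so slot 5 = 8. So slot 6 can't be 8.
That leaves slot 6 = 9. Eliminate 9 elsewhere: slot 1.
slot 1 must be 11 (only option left).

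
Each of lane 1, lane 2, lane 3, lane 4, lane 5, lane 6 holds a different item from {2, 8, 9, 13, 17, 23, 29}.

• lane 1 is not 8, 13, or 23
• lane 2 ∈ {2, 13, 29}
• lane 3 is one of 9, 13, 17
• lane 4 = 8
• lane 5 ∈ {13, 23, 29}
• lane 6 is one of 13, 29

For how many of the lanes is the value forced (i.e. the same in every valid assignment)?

lane 4 has just one choice, so lane 4 = 8.
Determined: lane 4=8. The other lanes each still have more than one consistent value. That makes 1.

1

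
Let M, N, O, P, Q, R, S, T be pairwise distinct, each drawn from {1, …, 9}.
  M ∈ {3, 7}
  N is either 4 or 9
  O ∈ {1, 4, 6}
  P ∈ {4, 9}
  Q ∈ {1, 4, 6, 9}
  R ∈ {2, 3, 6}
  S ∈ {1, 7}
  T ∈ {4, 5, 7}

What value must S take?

Among the 8 variables, 2 fits only R (and all 8 values in {1, 2, 3, 4, 5, 6, 7, 9} must be used), so R = 2.
Among the 7 still-open variables, 3 fits only M (and all 7 values in {1, 3, 4, 5, 6, 7, 9} must be used), so M = 3.
The 6 still-open variables draw from only 6 values {1, 4, 5, 6, 7, 9}, so each is used; only T can be 5, hence T = 5.
The 5 still-open variables together cover exactly {1, 4, 6, 7, 9} — 5 values for 5 variables — and 7 appears only in S's list, so S = 7.

7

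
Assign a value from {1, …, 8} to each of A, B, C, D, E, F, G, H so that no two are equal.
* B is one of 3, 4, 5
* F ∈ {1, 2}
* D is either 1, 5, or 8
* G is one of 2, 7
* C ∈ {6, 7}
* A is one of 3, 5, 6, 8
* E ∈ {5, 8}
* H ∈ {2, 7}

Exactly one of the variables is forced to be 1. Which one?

Among the 8 variables, 4 fits only B (and all 8 values in {1, 2, 3, 4, 5, 6, 7, 8} must be used), so B = 4.
The 7 still-open variables together cover exactly {1, 2, 3, 5, 6, 7, 8} — 7 values for 7 variables — and 3 appears only in A's list, so A = 3.
Among the 6 still-open variables, 6 fits only C (and all 6 values in {1, 2, 5, 6, 7, 8} must be used), so C = 6.
G and H between them cover only {2, 7} — a naked pair. Remove those values from F.
So 1 goes to F.

F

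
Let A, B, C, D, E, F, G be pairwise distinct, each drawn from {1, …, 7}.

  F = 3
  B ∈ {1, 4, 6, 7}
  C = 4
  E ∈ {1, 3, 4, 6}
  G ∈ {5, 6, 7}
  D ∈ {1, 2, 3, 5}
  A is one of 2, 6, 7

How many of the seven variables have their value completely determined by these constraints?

C's domain is down to {4}, so C = 4. Eliminate 4 elsewhere: B, E.
That leaves F = 3. Remove 3 from D, E.
Determined: C=4, F=3. The other variables each still have more than one consistent value. That makes 2.

2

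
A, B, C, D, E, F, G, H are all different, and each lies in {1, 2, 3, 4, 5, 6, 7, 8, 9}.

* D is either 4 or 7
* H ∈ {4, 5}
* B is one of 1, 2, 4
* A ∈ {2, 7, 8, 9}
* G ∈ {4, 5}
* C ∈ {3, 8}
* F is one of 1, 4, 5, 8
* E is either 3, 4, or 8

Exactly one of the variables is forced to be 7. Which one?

D

Among the 8 variables, 9 fits only A (and all 8 values in {1, 2, 3, 4, 5, 7, 8, 9} must be used), so A = 9.
The 7 still-open variables draw from only 7 values {1, 2, 3, 4, 5, 7, 8}, so each is used; only B can be 2, hence B = 2.
The 6 still-open variables together cover exactly {1, 3, 4, 5, 7, 8} — 6 values for 6 variables — and 1 appears only in F's list, so F = 1.
Among the 5 still-open variables, 7 fits only D (and all 5 values in {3, 4, 5, 7, 8} must be used), so D = 7.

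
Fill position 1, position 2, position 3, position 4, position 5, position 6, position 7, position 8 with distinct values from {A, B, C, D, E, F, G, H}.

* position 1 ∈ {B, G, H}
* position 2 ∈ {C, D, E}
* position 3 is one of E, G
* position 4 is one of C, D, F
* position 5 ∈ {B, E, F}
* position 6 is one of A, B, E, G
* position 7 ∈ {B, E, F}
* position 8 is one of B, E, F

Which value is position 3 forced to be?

G

The 8 variables draw from only 8 values {A, B, C, D, E, F, G, H}, so each is used; only position 6 can be A, hence position 6 = A.
The 7 still-open variables together cover exactly {B, C, D, E, F, G, H} — 7 values for 7 variables — and H appears only in position 1's list, so position 1 = H.
The 6 still-open variables together cover exactly {B, C, D, E, F, G} — 6 values for 6 variables — and G appears only in position 3's list, so position 3 = G.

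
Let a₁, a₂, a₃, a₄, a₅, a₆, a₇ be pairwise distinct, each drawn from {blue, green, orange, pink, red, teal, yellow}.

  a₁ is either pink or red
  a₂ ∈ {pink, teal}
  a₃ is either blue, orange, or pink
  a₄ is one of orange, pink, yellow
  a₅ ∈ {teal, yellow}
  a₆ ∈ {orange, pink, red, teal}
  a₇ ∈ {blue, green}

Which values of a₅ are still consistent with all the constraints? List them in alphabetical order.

The 7 variables draw from only 7 values {blue, green, orange, pink, red, teal, yellow}, so each is used; only a₇ can be green, hence a₇ = green.
The 6 still-open variables draw from only 6 values {blue, orange, pink, red, teal, yellow}, so each is used; only a₃ can be blue, hence a₃ = blue.
No further eliminations apply; a₅ can still be any of teal, yellow.

teal, yellow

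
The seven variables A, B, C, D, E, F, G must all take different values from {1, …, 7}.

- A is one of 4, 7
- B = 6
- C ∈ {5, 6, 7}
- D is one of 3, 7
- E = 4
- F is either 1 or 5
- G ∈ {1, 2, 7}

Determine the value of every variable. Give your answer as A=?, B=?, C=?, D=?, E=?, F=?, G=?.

A=7, B=6, C=5, D=3, E=4, F=1, G=2

B has just one choice, so B = 6. Eliminate 6 elsewhere: C.
E's domain is down to {4}, so E = 4. So A can't be 4.
A's domain is down to {7}, so A = 7. Eliminate 7 elsewhere: C, D, G.
C has just one choice, so C = 5. Remove 5 from F.
D has just one choice, so D = 3.
F's domain is down to {1}, so F = 1. So G can't be 1.
G's domain is down to {2}, so G = 2.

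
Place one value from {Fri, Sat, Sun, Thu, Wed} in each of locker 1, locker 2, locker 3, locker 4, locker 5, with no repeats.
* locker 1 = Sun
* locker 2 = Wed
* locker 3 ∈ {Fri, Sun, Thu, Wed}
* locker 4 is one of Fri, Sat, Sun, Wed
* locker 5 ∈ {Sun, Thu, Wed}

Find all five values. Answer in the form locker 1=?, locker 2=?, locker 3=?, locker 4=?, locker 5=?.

locker 1=Sun, locker 2=Wed, locker 3=Fri, locker 4=Sat, locker 5=Thu

locker 1 must be Sun (only option left). Remove Sun from locker 3, locker 4, locker 5.
locker 2 has just one choice, so locker 2 = Wed. Strike Wed from locker 3, locker 4, locker 5.
locker 5 has just one choice, so locker 5 = Thu. Eliminate Thu elsewhere: locker 3.
locker 3 has just one choice, so locker 3 = Fri. Strike Fri from locker 4.
locker 4 has just one choice, so locker 4 = Sat.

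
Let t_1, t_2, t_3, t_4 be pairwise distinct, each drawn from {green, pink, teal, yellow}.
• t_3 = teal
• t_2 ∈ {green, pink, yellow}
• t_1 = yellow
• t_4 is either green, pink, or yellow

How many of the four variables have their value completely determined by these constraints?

2

t_1 must be yellow (only option left). Remove yellow from t_2, t_4.
t_3 must be teal (only option left).
Determined: t_1=yellow, t_3=teal. The other variables each still have more than one consistent value. That makes 2.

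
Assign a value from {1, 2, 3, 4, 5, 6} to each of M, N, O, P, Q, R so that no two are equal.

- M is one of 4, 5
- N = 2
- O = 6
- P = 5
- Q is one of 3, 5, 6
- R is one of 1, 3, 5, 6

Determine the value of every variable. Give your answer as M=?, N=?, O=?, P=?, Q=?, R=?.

N has just one choice, so N = 2.
O must be 6 (only option left). So Q, R can't be 6.
That leaves P = 5. Eliminate 5 elsewhere: M, Q, R.
That leaves Q = 3. Remove 3 from R.
R has just one choice, so R = 1.
M's domain is down to {4}, so M = 4.

M=4, N=2, O=6, P=5, Q=3, R=1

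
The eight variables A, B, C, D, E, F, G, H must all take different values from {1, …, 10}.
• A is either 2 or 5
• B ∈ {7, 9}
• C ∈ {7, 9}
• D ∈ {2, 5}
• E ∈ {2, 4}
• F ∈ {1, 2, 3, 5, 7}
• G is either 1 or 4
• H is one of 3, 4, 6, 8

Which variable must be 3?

A and D share exactly the 2 values {2, 5}; by pigeonhole those values go to them, so strike 2, 5 from E, F.
E must be 4 (only option left). Eliminate 4 elsewhere: G, H.
G must be 1 (only option left). So F can't be 1.
B and C share exactly the 2 values {7, 9}; by pigeonhole those values go to them, so strike 7, 9 from F.
So 3 goes to F.

F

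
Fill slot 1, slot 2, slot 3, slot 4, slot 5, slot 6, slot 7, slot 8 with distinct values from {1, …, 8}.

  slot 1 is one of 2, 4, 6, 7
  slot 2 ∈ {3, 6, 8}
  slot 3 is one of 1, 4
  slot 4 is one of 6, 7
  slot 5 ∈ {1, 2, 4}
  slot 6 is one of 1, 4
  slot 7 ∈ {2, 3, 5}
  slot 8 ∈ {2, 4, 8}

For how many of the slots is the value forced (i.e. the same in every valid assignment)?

The 8 variables together cover exactly {1, 2, 3, 4, 5, 6, 7, 8} — 8 values for 8 variables — and 5 appears only in slot 7's list, so slot 7 = 5.
The 7 still-open variables together cover exactly {1, 2, 3, 4, 6, 7, 8} — 7 values for 7 variables — and 3 appears only in slot 2's list, so slot 2 = 3.
The 6 still-open variables together cover exactly {1, 2, 4, 6, 7, 8} — 6 values for 6 variables — and 8 appears only in slot 8's list, so slot 8 = 8.
slot 3 and slot 6 between them cover only {1, 4} — a naked pair. Remove those values from slot 1, slot 5.
slot 5's domain is down to {2}, so slot 5 = 2. Strike 2 from slot 1.
Determined: slot 2=3, slot 5=2, slot 7=5, slot 8=8. The other slots each still have more than one consistent value. That makes 4.

4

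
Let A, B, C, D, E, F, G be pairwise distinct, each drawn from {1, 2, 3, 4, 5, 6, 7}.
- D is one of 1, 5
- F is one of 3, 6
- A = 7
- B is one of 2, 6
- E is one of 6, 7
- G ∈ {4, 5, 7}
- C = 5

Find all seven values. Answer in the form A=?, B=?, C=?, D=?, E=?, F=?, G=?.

A must be 7 (only option left). Remove 7 from E, G.
C has just one choice, so C = 5. Strike 5 from D, G.
D has just one choice, so D = 1.
E has just one choice, so E = 6. So B, F can't be 6.
F has just one choice, so F = 3.
G must be 4 (only option left).
B has just one choice, so B = 2.

A=7, B=2, C=5, D=1, E=6, F=3, G=4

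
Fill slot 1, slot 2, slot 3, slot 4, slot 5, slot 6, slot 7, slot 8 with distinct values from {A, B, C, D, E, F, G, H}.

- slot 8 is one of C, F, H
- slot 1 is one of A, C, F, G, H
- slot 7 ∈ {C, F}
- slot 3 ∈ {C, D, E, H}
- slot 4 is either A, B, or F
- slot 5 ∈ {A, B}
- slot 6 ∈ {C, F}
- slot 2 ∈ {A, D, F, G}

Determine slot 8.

Among the 8 variables, E fits only slot 3 (and all 8 values in {A, B, C, D, E, F, G, H} must be used), so slot 3 = E.
The 7 still-open variables together cover exactly {A, B, C, D, F, G, H} — 7 values for 7 variables — and D appears only in slot 2's list, so slot 2 = D.
Among the 6 still-open variables, G fits only slot 1 (and all 6 values in {A, B, C, F, G, H} must be used), so slot 1 = G.
The 5 still-open variables together cover exactly {A, B, C, F, H} — 5 values for 5 variables — and H appears only in slot 8's list, so slot 8 = H.

H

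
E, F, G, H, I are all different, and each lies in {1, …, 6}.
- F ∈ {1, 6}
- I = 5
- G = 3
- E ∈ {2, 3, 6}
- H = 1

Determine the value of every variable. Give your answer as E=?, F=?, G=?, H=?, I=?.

G has just one choice, so G = 3. So E can't be 3.
H's domain is down to {1}, so H = 1. Remove 1 from F.
I must be 5 (only option left).
That leaves F = 6. Eliminate 6 elsewhere: E.
That leaves E = 2.

E=2, F=6, G=3, H=1, I=5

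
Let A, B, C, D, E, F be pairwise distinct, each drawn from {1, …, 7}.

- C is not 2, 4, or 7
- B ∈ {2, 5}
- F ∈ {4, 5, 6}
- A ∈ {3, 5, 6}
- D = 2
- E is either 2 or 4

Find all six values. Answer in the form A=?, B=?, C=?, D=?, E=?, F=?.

D has just one choice, so D = 2. Eliminate 2 elsewhere: B, E.
E must be 4 (only option left). So F can't be 4.
That leaves B = 5. Strike 5 from A, C, F.
That leaves F = 6. Strike 6 from A, C.
A must be 3 (only option left). So C can't be 3.
C has just one choice, so C = 1.

A=3, B=5, C=1, D=2, E=4, F=6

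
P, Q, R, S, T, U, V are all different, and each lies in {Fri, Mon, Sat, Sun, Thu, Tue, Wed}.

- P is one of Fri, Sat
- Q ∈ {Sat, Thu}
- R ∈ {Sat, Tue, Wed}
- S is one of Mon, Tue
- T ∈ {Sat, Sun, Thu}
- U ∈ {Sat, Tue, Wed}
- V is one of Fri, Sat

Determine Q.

Thu

The 7 variables draw from only 7 values {Fri, Mon, Sat, Sun, Thu, Tue, Wed}, so each is used; only S can be Mon, hence S = Mon.
The 6 still-open variables draw from only 6 values {Fri, Sat, Sun, Thu, Tue, Wed}, so each is used; only T can be Sun, hence T = Sun.
Among the 5 still-open variables, Thu fits only Q (and all 5 values in {Fri, Sat, Thu, Tue, Wed} must be used), so Q = Thu.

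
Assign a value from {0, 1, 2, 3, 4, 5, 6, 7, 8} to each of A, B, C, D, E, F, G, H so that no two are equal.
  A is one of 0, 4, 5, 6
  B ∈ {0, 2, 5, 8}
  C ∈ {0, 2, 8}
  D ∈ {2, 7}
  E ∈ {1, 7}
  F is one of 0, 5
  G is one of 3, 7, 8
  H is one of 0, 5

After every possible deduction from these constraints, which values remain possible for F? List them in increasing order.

0, 5

F and H between them cover only {0, 5} — a naked pair. Remove those values from A, B, C.
The 2 variables B and C are confined to {2, 8}, which locks those values in; drop them from D, G.
That leaves D = 7. So E, G can't be 7.
E's domain is down to {1}, so E = 1.
G's domain is down to {3}, so G = 3.
No further eliminations apply; F can still be any of 0, 5.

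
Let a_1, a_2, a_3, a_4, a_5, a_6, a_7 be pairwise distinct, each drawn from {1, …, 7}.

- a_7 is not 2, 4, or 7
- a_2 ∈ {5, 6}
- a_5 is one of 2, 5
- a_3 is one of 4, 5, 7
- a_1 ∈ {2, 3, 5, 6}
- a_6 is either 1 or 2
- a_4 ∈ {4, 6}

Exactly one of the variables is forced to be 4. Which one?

Among the 7 variables, 7 fits only a_3 (and all 7 values in {1, 2, 3, 4, 5, 6, 7} must be used), so a_3 = 7.
The 6 still-open variables draw from only 6 values {1, 2, 3, 4, 5, 6}, so each is used; only a_4 can be 4, hence a_4 = 4.

a_4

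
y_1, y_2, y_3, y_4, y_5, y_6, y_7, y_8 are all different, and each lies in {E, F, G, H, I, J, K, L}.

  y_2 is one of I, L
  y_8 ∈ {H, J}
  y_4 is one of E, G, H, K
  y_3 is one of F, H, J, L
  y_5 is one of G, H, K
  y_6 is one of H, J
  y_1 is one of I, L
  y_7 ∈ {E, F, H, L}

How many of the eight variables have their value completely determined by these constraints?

y_1 and y_2 share exactly the 2 values {I, L}; by pigeonhole those values go to them, so strike I, L from y_3, y_7.
The 2 variables y_6 and y_8 are confined to {H, J}, which locks those values in; drop them from y_3, y_4, y_5, y_7.
That leaves y_3 = F. Eliminate F elsewhere: y_7.
That leaves y_7 = E. Strike E from y_4.
Determined: y_3=F, y_7=E. The other variables each still have more than one consistent value. That makes 2.

2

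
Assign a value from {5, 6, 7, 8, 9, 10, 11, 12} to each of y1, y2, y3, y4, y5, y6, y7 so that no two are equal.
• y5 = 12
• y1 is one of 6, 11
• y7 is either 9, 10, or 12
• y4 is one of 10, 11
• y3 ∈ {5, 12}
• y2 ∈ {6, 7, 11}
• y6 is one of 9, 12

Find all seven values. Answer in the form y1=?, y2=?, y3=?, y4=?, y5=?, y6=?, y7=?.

y1=6, y2=7, y3=5, y4=11, y5=12, y6=9, y7=10

y5 has just one choice, so y5 = 12. So y3, y6, y7 can't be 12.
y6's domain is down to {9}, so y6 = 9. Strike 9 from y7.
That leaves y7 = 10. Remove 10 from y4.
y3 must be 5 (only option left).
y4's domain is down to {11}, so y4 = 11. So y1, y2 can't be 11.
That leaves y1 = 6. Strike 6 from y2.
y2's domain is down to {7}, so y2 = 7.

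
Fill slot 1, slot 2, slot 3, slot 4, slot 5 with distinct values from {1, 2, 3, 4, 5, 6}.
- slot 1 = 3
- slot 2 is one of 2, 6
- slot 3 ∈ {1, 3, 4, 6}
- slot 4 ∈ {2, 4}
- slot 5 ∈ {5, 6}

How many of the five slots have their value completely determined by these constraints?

1

slot 1 has just one choice, so slot 1 = 3. Eliminate 3 elsewhere: slot 3.
Determined: slot 1=3. The other slots each still have more than one consistent value. That makes 1.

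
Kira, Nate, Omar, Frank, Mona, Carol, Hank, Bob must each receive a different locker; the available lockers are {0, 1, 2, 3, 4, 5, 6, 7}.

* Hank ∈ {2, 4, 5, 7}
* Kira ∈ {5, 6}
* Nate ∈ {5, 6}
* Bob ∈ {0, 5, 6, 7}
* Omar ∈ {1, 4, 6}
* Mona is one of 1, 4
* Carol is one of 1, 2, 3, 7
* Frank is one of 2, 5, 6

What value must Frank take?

2

The 8 variables draw from only 8 values {0, 1, 2, 3, 4, 5, 6, 7}, so each is used; only Bob can be 0, hence Bob = 0.
The 7 still-open variables together cover exactly {1, 2, 3, 4, 5, 6, 7} — 7 values for 7 variables — and 3 appears only in Carol's list, so Carol = 3.
The 6 still-open variables together cover exactly {1, 2, 4, 5, 6, 7} — 6 values for 6 variables — and 7 appears only in Hank's list, so Hank = 7.
Among the 5 still-open variables, 2 fits only Frank (and all 5 values in {1, 2, 4, 5, 6} must be used), so Frank = 2.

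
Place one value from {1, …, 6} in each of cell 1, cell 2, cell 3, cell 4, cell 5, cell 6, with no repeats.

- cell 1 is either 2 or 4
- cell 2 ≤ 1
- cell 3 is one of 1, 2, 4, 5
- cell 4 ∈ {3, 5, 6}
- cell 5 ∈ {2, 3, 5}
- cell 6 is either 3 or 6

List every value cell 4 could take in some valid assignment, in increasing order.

cell 2's domain is down to {1}, so cell 2 = 1. Strike 1 from cell 3.
No further eliminations apply; cell 4 can still be any of 3, 5, 6.

3, 5, 6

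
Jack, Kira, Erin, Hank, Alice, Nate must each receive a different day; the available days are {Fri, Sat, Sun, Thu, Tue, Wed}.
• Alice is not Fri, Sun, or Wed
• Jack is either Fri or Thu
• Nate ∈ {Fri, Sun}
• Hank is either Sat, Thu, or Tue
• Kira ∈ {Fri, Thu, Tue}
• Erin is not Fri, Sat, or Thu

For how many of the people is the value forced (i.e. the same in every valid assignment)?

2

The 6 variables draw from only 6 values {Fri, Sat, Sun, Thu, Tue, Wed}, so each is used; only Erin can be Wed, hence Erin = Wed.
The 5 still-open variables draw from only 5 values {Fri, Sat, Sun, Thu, Tue}, so each is used; only Nate can be Sun, hence Nate = Sun.
Determined: Erin=Wed, Nate=Sun. The other people each still have more than one consistent value. That makes 2.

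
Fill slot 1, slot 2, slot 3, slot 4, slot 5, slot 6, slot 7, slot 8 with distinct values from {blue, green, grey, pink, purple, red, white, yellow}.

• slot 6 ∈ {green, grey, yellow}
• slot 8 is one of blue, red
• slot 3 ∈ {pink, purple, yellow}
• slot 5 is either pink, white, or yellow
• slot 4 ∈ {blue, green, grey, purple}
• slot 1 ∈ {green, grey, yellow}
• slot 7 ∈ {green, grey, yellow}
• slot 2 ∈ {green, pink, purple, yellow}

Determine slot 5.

The 8 variables draw from only 8 values {blue, green, grey, pink, purple, red, white, yellow}, so each is used; only slot 8 can be red, hence slot 8 = red.
The 7 still-open variables together cover exactly {blue, green, grey, pink, purple, white, yellow} — 7 values for 7 variables — and blue appears only in slot 4's list, so slot 4 = blue.
Among the 6 still-open variables, white fits only slot 5 (and all 6 values in {green, grey, pink, purple, white, yellow} must be used), so slot 5 = white.

white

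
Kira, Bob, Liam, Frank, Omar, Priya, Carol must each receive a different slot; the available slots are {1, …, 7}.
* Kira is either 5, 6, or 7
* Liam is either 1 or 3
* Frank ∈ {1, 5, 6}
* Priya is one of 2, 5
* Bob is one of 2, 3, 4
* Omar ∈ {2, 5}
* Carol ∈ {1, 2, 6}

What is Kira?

The 7 variables together cover exactly {1, 2, 3, 4, 5, 6, 7} — 7 values for 7 variables — and 4 appears only in Bob's list, so Bob = 4.
The 6 still-open variables together cover exactly {1, 2, 3, 5, 6, 7} — 6 values for 6 variables — and 3 appears only in Liam's list, so Liam = 3.
The 5 still-open variables draw from only 5 values {1, 2, 5, 6, 7}, so each is used; only Kira can be 7, hence Kira = 7.

7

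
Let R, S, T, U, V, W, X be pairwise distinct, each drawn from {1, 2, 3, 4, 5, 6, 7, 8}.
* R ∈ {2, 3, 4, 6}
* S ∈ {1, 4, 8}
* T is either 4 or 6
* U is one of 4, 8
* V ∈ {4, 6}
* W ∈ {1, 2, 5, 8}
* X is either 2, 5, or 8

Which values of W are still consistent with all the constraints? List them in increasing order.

2, 5

The 7 variables together cover exactly {1, 2, 3, 4, 5, 6, 8} — 7 values for 7 variables — and 3 appears only in R's list, so R = 3.
The 2 variables T and V are confined to {4, 6}, which locks those values in; drop them from S, U.
U must be 8 (only option left). So S, W, X can't be 8.
That leaves S = 1. So W can't be 1.
No further eliminations apply; W can still be any of 2, 5.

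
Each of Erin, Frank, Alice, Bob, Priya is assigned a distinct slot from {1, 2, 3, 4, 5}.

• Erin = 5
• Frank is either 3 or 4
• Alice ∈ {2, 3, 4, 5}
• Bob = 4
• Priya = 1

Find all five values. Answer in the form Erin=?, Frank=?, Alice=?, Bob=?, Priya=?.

Erin must be 5 (only option left). Strike 5 from Alice.
Bob's domain is down to {4}, so Bob = 4. Remove 4 from Frank, Alice.
Priya has just one choice, so Priya = 1.
Frank must be 3 (only option left). So Alice can't be 3.
Alice's domain is down to {2}, so Alice = 2.

Erin=5, Frank=3, Alice=2, Bob=4, Priya=1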